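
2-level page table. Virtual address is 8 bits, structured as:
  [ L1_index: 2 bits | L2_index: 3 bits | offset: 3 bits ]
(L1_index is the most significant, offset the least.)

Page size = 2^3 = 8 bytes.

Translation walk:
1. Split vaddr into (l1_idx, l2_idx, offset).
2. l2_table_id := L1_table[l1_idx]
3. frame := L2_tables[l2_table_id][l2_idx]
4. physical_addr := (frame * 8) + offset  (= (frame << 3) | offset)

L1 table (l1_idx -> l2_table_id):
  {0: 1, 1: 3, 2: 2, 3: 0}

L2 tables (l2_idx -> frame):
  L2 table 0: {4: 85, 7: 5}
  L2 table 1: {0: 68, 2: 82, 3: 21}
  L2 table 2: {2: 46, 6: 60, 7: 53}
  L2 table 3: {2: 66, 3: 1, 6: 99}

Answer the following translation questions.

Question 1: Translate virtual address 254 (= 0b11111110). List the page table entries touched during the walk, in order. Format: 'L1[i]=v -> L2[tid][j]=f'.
vaddr = 254 = 0b11111110
Split: l1_idx=3, l2_idx=7, offset=6

Answer: L1[3]=0 -> L2[0][7]=5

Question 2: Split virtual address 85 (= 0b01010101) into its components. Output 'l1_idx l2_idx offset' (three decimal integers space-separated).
vaddr = 85 = 0b01010101
  top 2 bits -> l1_idx = 1
  next 3 bits -> l2_idx = 2
  bottom 3 bits -> offset = 5

Answer: 1 2 5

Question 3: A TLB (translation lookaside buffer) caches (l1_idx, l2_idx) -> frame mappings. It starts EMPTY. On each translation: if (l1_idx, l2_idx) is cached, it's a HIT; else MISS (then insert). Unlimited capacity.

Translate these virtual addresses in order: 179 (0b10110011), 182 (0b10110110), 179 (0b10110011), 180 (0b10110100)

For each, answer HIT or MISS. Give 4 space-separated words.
Answer: MISS HIT HIT HIT

Derivation:
vaddr=179: (2,6) not in TLB -> MISS, insert
vaddr=182: (2,6) in TLB -> HIT
vaddr=179: (2,6) in TLB -> HIT
vaddr=180: (2,6) in TLB -> HIT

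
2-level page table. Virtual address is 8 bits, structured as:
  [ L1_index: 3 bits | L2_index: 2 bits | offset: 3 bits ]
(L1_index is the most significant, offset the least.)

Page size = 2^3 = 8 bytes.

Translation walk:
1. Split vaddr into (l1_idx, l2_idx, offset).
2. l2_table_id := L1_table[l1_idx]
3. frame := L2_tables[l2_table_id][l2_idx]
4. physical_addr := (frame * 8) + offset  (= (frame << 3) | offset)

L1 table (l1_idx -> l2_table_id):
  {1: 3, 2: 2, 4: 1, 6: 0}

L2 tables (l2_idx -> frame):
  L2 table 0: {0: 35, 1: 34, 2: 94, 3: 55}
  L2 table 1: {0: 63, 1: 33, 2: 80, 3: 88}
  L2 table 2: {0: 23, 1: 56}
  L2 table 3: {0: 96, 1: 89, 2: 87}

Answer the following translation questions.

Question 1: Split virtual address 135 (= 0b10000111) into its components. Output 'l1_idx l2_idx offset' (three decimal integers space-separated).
vaddr = 135 = 0b10000111
  top 3 bits -> l1_idx = 4
  next 2 bits -> l2_idx = 0
  bottom 3 bits -> offset = 7

Answer: 4 0 7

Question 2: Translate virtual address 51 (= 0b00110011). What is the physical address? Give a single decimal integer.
vaddr = 51 = 0b00110011
Split: l1_idx=1, l2_idx=2, offset=3
L1[1] = 3
L2[3][2] = 87
paddr = 87 * 8 + 3 = 699

Answer: 699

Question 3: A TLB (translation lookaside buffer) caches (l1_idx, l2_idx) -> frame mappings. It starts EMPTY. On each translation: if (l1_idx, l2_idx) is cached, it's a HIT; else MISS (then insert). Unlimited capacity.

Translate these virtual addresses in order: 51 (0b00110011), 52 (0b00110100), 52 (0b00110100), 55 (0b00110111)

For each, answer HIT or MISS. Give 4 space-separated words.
vaddr=51: (1,2) not in TLB -> MISS, insert
vaddr=52: (1,2) in TLB -> HIT
vaddr=52: (1,2) in TLB -> HIT
vaddr=55: (1,2) in TLB -> HIT

Answer: MISS HIT HIT HIT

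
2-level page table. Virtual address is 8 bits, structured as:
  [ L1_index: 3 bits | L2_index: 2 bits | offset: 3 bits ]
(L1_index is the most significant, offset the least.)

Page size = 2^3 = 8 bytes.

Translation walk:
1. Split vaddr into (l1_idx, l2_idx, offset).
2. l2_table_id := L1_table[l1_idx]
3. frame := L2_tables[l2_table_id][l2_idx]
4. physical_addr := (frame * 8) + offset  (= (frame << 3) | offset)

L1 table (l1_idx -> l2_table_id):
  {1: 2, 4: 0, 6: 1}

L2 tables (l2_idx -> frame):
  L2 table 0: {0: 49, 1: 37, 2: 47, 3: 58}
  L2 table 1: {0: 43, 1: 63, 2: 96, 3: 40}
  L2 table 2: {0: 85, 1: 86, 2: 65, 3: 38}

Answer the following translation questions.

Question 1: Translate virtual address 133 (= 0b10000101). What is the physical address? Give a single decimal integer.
vaddr = 133 = 0b10000101
Split: l1_idx=4, l2_idx=0, offset=5
L1[4] = 0
L2[0][0] = 49
paddr = 49 * 8 + 5 = 397

Answer: 397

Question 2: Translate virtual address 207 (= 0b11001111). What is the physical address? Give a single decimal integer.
Answer: 511

Derivation:
vaddr = 207 = 0b11001111
Split: l1_idx=6, l2_idx=1, offset=7
L1[6] = 1
L2[1][1] = 63
paddr = 63 * 8 + 7 = 511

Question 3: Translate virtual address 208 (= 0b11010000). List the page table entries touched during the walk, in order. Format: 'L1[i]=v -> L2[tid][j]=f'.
Answer: L1[6]=1 -> L2[1][2]=96

Derivation:
vaddr = 208 = 0b11010000
Split: l1_idx=6, l2_idx=2, offset=0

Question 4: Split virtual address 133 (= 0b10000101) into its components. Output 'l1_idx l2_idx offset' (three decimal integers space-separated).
Answer: 4 0 5

Derivation:
vaddr = 133 = 0b10000101
  top 3 bits -> l1_idx = 4
  next 2 bits -> l2_idx = 0
  bottom 3 bits -> offset = 5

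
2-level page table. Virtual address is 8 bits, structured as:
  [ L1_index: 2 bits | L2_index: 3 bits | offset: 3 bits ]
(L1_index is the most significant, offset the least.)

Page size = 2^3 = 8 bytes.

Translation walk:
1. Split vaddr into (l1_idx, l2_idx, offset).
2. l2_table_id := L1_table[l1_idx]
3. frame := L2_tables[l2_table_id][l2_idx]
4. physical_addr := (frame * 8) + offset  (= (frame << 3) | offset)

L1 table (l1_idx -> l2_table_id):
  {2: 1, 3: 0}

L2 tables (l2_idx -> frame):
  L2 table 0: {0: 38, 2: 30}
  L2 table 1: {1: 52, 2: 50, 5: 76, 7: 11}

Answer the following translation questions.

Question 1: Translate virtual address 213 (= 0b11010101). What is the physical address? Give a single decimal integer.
vaddr = 213 = 0b11010101
Split: l1_idx=3, l2_idx=2, offset=5
L1[3] = 0
L2[0][2] = 30
paddr = 30 * 8 + 5 = 245

Answer: 245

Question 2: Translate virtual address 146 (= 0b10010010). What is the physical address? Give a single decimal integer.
Answer: 402

Derivation:
vaddr = 146 = 0b10010010
Split: l1_idx=2, l2_idx=2, offset=2
L1[2] = 1
L2[1][2] = 50
paddr = 50 * 8 + 2 = 402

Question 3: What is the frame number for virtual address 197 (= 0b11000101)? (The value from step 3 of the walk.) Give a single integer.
Answer: 38

Derivation:
vaddr = 197: l1_idx=3, l2_idx=0
L1[3] = 0; L2[0][0] = 38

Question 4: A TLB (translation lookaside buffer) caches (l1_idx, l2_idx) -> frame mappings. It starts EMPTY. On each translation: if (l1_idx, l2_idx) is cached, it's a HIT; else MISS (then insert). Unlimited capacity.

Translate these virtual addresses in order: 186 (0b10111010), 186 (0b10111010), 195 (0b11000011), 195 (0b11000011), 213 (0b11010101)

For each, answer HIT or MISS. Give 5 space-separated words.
Answer: MISS HIT MISS HIT MISS

Derivation:
vaddr=186: (2,7) not in TLB -> MISS, insert
vaddr=186: (2,7) in TLB -> HIT
vaddr=195: (3,0) not in TLB -> MISS, insert
vaddr=195: (3,0) in TLB -> HIT
vaddr=213: (3,2) not in TLB -> MISS, insert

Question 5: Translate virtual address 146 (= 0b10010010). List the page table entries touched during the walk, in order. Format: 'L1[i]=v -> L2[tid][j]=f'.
Answer: L1[2]=1 -> L2[1][2]=50

Derivation:
vaddr = 146 = 0b10010010
Split: l1_idx=2, l2_idx=2, offset=2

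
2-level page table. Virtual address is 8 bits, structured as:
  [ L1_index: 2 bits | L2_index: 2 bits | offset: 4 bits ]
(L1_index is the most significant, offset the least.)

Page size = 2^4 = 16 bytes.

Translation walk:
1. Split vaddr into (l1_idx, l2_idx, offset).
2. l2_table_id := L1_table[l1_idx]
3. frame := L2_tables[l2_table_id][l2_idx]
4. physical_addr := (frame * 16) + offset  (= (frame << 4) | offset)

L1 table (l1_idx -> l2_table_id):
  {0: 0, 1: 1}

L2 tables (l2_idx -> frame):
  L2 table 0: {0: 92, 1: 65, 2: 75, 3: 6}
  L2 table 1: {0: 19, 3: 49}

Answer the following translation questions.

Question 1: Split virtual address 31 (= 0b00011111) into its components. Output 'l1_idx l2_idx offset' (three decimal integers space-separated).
Answer: 0 1 15

Derivation:
vaddr = 31 = 0b00011111
  top 2 bits -> l1_idx = 0
  next 2 bits -> l2_idx = 1
  bottom 4 bits -> offset = 15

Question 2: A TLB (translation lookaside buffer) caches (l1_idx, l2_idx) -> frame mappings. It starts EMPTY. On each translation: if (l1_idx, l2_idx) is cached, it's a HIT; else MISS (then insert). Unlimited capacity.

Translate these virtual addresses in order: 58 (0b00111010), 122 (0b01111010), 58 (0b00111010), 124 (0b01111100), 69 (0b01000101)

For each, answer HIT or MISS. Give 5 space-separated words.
Answer: MISS MISS HIT HIT MISS

Derivation:
vaddr=58: (0,3) not in TLB -> MISS, insert
vaddr=122: (1,3) not in TLB -> MISS, insert
vaddr=58: (0,3) in TLB -> HIT
vaddr=124: (1,3) in TLB -> HIT
vaddr=69: (1,0) not in TLB -> MISS, insert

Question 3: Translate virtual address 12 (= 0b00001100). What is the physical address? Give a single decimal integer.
Answer: 1484

Derivation:
vaddr = 12 = 0b00001100
Split: l1_idx=0, l2_idx=0, offset=12
L1[0] = 0
L2[0][0] = 92
paddr = 92 * 16 + 12 = 1484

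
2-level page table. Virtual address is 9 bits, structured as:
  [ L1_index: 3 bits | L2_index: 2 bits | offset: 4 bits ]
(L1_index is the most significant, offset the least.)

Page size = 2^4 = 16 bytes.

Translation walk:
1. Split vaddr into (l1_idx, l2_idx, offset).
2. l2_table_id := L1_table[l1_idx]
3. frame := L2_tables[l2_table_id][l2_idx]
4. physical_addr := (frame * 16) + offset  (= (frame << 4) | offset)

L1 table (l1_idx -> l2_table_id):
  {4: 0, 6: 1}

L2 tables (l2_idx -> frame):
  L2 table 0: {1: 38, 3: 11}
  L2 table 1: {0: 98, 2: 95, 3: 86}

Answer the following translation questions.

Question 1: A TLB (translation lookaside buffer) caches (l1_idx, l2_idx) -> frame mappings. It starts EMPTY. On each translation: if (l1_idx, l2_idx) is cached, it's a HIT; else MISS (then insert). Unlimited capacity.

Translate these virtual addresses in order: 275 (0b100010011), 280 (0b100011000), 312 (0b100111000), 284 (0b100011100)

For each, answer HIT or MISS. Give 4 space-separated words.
vaddr=275: (4,1) not in TLB -> MISS, insert
vaddr=280: (4,1) in TLB -> HIT
vaddr=312: (4,3) not in TLB -> MISS, insert
vaddr=284: (4,1) in TLB -> HIT

Answer: MISS HIT MISS HIT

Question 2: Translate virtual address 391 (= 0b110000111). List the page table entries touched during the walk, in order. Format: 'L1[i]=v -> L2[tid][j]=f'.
Answer: L1[6]=1 -> L2[1][0]=98

Derivation:
vaddr = 391 = 0b110000111
Split: l1_idx=6, l2_idx=0, offset=7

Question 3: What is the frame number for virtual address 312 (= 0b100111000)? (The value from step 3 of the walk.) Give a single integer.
vaddr = 312: l1_idx=4, l2_idx=3
L1[4] = 0; L2[0][3] = 11

Answer: 11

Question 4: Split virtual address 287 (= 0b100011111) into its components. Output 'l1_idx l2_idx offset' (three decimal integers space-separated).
Answer: 4 1 15

Derivation:
vaddr = 287 = 0b100011111
  top 3 bits -> l1_idx = 4
  next 2 bits -> l2_idx = 1
  bottom 4 bits -> offset = 15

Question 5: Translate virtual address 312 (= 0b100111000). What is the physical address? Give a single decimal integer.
vaddr = 312 = 0b100111000
Split: l1_idx=4, l2_idx=3, offset=8
L1[4] = 0
L2[0][3] = 11
paddr = 11 * 16 + 8 = 184

Answer: 184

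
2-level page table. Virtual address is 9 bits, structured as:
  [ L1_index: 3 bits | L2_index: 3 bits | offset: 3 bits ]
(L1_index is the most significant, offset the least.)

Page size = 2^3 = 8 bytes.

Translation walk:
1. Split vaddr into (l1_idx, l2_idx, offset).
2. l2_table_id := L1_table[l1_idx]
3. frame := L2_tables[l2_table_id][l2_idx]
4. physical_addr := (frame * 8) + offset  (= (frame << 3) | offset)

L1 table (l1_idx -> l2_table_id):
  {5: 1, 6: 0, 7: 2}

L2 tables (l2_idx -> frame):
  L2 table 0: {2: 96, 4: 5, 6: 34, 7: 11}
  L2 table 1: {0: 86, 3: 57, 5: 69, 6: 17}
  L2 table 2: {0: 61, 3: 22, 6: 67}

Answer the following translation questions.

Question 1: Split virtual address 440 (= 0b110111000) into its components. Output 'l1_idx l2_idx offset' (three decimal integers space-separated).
vaddr = 440 = 0b110111000
  top 3 bits -> l1_idx = 6
  next 3 bits -> l2_idx = 7
  bottom 3 bits -> offset = 0

Answer: 6 7 0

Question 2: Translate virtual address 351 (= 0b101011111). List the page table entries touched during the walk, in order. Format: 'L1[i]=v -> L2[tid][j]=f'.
Answer: L1[5]=1 -> L2[1][3]=57

Derivation:
vaddr = 351 = 0b101011111
Split: l1_idx=5, l2_idx=3, offset=7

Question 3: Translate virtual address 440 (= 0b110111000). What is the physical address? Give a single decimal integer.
vaddr = 440 = 0b110111000
Split: l1_idx=6, l2_idx=7, offset=0
L1[6] = 0
L2[0][7] = 11
paddr = 11 * 8 + 0 = 88

Answer: 88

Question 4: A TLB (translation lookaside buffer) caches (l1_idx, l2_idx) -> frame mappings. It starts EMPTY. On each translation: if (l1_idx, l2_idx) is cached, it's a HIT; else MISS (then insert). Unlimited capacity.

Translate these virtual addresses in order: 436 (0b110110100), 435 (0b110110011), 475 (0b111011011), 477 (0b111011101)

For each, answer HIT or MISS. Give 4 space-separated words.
vaddr=436: (6,6) not in TLB -> MISS, insert
vaddr=435: (6,6) in TLB -> HIT
vaddr=475: (7,3) not in TLB -> MISS, insert
vaddr=477: (7,3) in TLB -> HIT

Answer: MISS HIT MISS HIT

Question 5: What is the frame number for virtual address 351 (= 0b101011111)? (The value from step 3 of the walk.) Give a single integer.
Answer: 57

Derivation:
vaddr = 351: l1_idx=5, l2_idx=3
L1[5] = 1; L2[1][3] = 57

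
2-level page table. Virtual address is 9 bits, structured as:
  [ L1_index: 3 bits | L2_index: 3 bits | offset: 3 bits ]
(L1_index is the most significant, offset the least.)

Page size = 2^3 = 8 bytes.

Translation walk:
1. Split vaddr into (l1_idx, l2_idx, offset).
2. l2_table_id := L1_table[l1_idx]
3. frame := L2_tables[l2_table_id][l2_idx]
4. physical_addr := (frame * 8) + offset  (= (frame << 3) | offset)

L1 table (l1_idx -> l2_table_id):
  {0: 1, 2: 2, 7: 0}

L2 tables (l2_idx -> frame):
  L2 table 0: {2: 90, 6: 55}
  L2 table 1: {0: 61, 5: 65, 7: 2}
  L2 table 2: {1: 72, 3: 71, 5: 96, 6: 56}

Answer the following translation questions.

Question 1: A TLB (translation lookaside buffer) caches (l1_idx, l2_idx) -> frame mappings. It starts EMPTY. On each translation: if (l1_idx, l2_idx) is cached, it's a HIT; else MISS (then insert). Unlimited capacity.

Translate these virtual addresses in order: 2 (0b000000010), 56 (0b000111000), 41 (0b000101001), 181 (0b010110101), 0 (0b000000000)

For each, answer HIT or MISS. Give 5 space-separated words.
vaddr=2: (0,0) not in TLB -> MISS, insert
vaddr=56: (0,7) not in TLB -> MISS, insert
vaddr=41: (0,5) not in TLB -> MISS, insert
vaddr=181: (2,6) not in TLB -> MISS, insert
vaddr=0: (0,0) in TLB -> HIT

Answer: MISS MISS MISS MISS HIT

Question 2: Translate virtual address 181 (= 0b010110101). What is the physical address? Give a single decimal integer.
vaddr = 181 = 0b010110101
Split: l1_idx=2, l2_idx=6, offset=5
L1[2] = 2
L2[2][6] = 56
paddr = 56 * 8 + 5 = 453

Answer: 453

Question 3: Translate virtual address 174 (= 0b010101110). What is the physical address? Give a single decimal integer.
Answer: 774

Derivation:
vaddr = 174 = 0b010101110
Split: l1_idx=2, l2_idx=5, offset=6
L1[2] = 2
L2[2][5] = 96
paddr = 96 * 8 + 6 = 774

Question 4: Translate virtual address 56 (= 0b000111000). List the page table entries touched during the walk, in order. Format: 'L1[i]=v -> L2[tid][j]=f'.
vaddr = 56 = 0b000111000
Split: l1_idx=0, l2_idx=7, offset=0

Answer: L1[0]=1 -> L2[1][7]=2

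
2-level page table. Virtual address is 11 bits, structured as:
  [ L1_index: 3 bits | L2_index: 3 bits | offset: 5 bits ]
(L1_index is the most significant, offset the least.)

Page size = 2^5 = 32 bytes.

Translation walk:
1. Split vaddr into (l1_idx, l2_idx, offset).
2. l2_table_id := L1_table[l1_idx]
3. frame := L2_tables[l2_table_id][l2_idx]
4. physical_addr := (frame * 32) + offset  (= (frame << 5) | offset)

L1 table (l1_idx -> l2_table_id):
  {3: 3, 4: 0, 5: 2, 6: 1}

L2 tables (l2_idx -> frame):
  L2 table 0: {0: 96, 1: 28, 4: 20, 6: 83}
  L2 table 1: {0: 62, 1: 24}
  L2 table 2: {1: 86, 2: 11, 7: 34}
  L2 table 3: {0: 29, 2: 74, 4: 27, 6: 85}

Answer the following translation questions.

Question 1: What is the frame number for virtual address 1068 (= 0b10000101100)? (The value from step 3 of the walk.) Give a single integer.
Answer: 28

Derivation:
vaddr = 1068: l1_idx=4, l2_idx=1
L1[4] = 0; L2[0][1] = 28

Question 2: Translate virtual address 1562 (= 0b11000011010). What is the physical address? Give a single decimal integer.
vaddr = 1562 = 0b11000011010
Split: l1_idx=6, l2_idx=0, offset=26
L1[6] = 1
L2[1][0] = 62
paddr = 62 * 32 + 26 = 2010

Answer: 2010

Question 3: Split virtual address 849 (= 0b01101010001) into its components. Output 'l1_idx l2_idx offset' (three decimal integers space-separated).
vaddr = 849 = 0b01101010001
  top 3 bits -> l1_idx = 3
  next 3 bits -> l2_idx = 2
  bottom 5 bits -> offset = 17

Answer: 3 2 17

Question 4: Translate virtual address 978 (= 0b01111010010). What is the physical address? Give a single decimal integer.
vaddr = 978 = 0b01111010010
Split: l1_idx=3, l2_idx=6, offset=18
L1[3] = 3
L2[3][6] = 85
paddr = 85 * 32 + 18 = 2738

Answer: 2738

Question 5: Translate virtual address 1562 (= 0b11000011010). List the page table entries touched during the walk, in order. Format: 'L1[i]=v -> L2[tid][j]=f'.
Answer: L1[6]=1 -> L2[1][0]=62

Derivation:
vaddr = 1562 = 0b11000011010
Split: l1_idx=6, l2_idx=0, offset=26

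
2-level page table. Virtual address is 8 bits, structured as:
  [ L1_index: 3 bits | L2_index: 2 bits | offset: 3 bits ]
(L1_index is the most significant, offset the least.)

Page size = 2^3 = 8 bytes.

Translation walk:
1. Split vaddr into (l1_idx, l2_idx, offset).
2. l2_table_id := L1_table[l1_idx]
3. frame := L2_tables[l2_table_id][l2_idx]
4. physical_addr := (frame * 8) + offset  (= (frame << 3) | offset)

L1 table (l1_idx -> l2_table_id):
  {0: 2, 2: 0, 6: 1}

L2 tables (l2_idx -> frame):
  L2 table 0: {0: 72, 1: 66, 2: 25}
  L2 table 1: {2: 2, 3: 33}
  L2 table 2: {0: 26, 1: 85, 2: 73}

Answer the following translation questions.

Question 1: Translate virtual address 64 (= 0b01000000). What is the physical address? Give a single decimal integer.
Answer: 576

Derivation:
vaddr = 64 = 0b01000000
Split: l1_idx=2, l2_idx=0, offset=0
L1[2] = 0
L2[0][0] = 72
paddr = 72 * 8 + 0 = 576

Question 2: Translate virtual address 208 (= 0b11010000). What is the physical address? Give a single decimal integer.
Answer: 16

Derivation:
vaddr = 208 = 0b11010000
Split: l1_idx=6, l2_idx=2, offset=0
L1[6] = 1
L2[1][2] = 2
paddr = 2 * 8 + 0 = 16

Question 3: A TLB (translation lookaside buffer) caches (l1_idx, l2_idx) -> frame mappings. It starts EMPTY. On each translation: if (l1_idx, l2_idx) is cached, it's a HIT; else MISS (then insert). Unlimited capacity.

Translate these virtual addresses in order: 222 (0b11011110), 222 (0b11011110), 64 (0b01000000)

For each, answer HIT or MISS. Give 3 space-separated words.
vaddr=222: (6,3) not in TLB -> MISS, insert
vaddr=222: (6,3) in TLB -> HIT
vaddr=64: (2,0) not in TLB -> MISS, insert

Answer: MISS HIT MISS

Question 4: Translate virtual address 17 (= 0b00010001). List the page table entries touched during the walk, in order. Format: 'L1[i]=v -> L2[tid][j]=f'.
Answer: L1[0]=2 -> L2[2][2]=73

Derivation:
vaddr = 17 = 0b00010001
Split: l1_idx=0, l2_idx=2, offset=1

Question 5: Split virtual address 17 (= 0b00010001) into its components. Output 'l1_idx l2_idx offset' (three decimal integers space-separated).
vaddr = 17 = 0b00010001
  top 3 bits -> l1_idx = 0
  next 2 bits -> l2_idx = 2
  bottom 3 bits -> offset = 1

Answer: 0 2 1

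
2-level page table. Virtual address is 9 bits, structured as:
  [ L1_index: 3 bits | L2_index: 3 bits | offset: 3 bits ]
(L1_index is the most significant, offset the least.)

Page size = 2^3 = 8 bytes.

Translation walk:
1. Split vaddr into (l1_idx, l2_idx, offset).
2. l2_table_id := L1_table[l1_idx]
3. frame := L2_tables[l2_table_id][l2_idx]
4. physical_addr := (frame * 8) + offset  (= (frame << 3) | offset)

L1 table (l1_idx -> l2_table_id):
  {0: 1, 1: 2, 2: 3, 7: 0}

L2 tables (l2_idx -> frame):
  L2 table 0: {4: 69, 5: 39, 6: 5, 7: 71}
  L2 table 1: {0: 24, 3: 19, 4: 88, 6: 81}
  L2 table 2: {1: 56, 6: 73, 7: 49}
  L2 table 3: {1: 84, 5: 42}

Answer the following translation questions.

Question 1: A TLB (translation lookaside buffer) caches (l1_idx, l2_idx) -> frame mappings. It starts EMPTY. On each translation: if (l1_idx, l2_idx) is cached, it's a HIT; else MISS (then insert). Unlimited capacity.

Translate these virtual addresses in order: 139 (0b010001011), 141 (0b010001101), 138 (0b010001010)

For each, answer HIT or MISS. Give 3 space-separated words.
vaddr=139: (2,1) not in TLB -> MISS, insert
vaddr=141: (2,1) in TLB -> HIT
vaddr=138: (2,1) in TLB -> HIT

Answer: MISS HIT HIT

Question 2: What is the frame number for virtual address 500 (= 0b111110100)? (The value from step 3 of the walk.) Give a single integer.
vaddr = 500: l1_idx=7, l2_idx=6
L1[7] = 0; L2[0][6] = 5

Answer: 5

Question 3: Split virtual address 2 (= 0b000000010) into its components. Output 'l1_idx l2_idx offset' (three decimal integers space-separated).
vaddr = 2 = 0b000000010
  top 3 bits -> l1_idx = 0
  next 3 bits -> l2_idx = 0
  bottom 3 bits -> offset = 2

Answer: 0 0 2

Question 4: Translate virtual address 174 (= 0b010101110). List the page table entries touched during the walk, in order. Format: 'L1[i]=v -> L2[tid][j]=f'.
Answer: L1[2]=3 -> L2[3][5]=42

Derivation:
vaddr = 174 = 0b010101110
Split: l1_idx=2, l2_idx=5, offset=6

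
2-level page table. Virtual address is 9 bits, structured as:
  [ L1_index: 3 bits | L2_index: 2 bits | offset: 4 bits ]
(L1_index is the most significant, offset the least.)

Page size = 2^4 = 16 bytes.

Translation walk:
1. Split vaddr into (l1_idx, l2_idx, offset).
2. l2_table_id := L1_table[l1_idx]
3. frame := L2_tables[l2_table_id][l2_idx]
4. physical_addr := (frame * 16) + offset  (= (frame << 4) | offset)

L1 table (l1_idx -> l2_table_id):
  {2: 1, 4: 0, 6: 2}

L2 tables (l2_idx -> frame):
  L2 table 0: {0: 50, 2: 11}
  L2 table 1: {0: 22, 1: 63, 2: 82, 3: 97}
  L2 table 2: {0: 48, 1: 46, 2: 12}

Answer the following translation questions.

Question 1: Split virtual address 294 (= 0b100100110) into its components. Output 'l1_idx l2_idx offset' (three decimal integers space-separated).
vaddr = 294 = 0b100100110
  top 3 bits -> l1_idx = 4
  next 2 bits -> l2_idx = 2
  bottom 4 bits -> offset = 6

Answer: 4 2 6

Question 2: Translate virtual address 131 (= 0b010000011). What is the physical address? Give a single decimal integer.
Answer: 355

Derivation:
vaddr = 131 = 0b010000011
Split: l1_idx=2, l2_idx=0, offset=3
L1[2] = 1
L2[1][0] = 22
paddr = 22 * 16 + 3 = 355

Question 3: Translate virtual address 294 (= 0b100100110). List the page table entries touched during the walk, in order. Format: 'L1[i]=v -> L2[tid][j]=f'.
vaddr = 294 = 0b100100110
Split: l1_idx=4, l2_idx=2, offset=6

Answer: L1[4]=0 -> L2[0][2]=11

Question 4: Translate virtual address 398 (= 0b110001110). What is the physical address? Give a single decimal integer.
Answer: 782

Derivation:
vaddr = 398 = 0b110001110
Split: l1_idx=6, l2_idx=0, offset=14
L1[6] = 2
L2[2][0] = 48
paddr = 48 * 16 + 14 = 782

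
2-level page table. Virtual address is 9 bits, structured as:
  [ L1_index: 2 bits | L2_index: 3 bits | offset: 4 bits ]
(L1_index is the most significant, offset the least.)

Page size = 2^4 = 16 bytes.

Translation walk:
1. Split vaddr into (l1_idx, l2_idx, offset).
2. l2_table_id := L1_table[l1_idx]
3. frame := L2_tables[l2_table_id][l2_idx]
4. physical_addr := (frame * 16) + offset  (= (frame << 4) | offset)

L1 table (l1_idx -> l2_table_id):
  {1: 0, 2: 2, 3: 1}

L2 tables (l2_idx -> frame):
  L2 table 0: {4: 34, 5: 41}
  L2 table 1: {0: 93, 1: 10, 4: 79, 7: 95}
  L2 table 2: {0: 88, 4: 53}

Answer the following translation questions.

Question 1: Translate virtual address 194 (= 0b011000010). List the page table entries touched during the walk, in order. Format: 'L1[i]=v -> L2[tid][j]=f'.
Answer: L1[1]=0 -> L2[0][4]=34

Derivation:
vaddr = 194 = 0b011000010
Split: l1_idx=1, l2_idx=4, offset=2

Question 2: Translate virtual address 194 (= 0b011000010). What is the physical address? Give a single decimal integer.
vaddr = 194 = 0b011000010
Split: l1_idx=1, l2_idx=4, offset=2
L1[1] = 0
L2[0][4] = 34
paddr = 34 * 16 + 2 = 546

Answer: 546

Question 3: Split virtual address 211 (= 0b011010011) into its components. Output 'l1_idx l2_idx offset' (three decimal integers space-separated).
Answer: 1 5 3

Derivation:
vaddr = 211 = 0b011010011
  top 2 bits -> l1_idx = 1
  next 3 bits -> l2_idx = 5
  bottom 4 bits -> offset = 3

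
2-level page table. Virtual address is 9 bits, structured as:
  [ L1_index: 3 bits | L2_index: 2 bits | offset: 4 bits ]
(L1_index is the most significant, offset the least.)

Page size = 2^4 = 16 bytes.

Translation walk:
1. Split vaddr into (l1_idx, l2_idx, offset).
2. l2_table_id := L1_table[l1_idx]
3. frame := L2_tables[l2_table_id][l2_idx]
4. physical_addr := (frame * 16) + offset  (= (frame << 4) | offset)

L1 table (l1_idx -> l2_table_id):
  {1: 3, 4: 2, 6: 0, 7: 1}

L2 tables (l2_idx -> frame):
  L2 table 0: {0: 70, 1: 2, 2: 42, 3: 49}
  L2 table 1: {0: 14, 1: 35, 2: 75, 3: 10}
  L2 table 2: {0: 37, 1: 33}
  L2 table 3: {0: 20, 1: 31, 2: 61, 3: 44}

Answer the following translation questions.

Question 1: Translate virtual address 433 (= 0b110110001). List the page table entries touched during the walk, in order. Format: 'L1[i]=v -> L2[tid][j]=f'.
Answer: L1[6]=0 -> L2[0][3]=49

Derivation:
vaddr = 433 = 0b110110001
Split: l1_idx=6, l2_idx=3, offset=1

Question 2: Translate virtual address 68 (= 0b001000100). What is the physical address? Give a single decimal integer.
Answer: 324

Derivation:
vaddr = 68 = 0b001000100
Split: l1_idx=1, l2_idx=0, offset=4
L1[1] = 3
L2[3][0] = 20
paddr = 20 * 16 + 4 = 324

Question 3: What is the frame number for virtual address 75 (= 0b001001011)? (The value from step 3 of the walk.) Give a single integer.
Answer: 20

Derivation:
vaddr = 75: l1_idx=1, l2_idx=0
L1[1] = 3; L2[3][0] = 20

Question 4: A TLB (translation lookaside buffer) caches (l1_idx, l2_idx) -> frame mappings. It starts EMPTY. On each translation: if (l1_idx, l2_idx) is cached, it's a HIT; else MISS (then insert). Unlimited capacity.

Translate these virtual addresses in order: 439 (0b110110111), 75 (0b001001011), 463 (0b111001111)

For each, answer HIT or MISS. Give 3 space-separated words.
Answer: MISS MISS MISS

Derivation:
vaddr=439: (6,3) not in TLB -> MISS, insert
vaddr=75: (1,0) not in TLB -> MISS, insert
vaddr=463: (7,0) not in TLB -> MISS, insert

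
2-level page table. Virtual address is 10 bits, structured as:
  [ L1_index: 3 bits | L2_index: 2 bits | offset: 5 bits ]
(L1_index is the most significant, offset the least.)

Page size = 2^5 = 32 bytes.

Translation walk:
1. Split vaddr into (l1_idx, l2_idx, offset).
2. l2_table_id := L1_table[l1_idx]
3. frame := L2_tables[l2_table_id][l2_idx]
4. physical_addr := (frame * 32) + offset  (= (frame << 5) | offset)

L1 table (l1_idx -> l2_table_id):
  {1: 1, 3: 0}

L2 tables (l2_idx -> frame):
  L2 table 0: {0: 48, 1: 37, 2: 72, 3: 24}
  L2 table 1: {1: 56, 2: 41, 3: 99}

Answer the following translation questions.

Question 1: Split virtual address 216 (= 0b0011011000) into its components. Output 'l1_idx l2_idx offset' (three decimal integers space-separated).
vaddr = 216 = 0b0011011000
  top 3 bits -> l1_idx = 1
  next 2 bits -> l2_idx = 2
  bottom 5 bits -> offset = 24

Answer: 1 2 24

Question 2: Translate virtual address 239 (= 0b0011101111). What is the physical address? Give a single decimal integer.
vaddr = 239 = 0b0011101111
Split: l1_idx=1, l2_idx=3, offset=15
L1[1] = 1
L2[1][3] = 99
paddr = 99 * 32 + 15 = 3183

Answer: 3183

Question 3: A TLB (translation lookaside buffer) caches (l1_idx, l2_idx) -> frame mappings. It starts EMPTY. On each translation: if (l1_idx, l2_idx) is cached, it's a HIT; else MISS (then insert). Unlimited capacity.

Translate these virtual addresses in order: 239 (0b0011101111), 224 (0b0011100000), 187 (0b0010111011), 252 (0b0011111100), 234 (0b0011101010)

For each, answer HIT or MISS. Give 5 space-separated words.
Answer: MISS HIT MISS HIT HIT

Derivation:
vaddr=239: (1,3) not in TLB -> MISS, insert
vaddr=224: (1,3) in TLB -> HIT
vaddr=187: (1,1) not in TLB -> MISS, insert
vaddr=252: (1,3) in TLB -> HIT
vaddr=234: (1,3) in TLB -> HIT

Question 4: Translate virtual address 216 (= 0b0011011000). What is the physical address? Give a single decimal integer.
vaddr = 216 = 0b0011011000
Split: l1_idx=1, l2_idx=2, offset=24
L1[1] = 1
L2[1][2] = 41
paddr = 41 * 32 + 24 = 1336

Answer: 1336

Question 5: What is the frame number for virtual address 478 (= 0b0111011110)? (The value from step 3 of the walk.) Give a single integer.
Answer: 72

Derivation:
vaddr = 478: l1_idx=3, l2_idx=2
L1[3] = 0; L2[0][2] = 72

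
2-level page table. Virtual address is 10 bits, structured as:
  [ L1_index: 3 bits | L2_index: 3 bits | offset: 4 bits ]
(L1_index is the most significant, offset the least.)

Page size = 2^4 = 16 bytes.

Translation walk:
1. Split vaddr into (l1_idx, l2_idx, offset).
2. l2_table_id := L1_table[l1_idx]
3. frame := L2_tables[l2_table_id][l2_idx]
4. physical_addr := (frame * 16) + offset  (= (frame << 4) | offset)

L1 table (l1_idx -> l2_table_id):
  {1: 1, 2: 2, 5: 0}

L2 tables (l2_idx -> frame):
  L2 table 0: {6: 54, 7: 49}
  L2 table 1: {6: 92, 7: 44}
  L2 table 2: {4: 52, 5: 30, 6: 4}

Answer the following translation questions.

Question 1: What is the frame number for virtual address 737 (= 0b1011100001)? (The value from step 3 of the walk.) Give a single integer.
Answer: 54

Derivation:
vaddr = 737: l1_idx=5, l2_idx=6
L1[5] = 0; L2[0][6] = 54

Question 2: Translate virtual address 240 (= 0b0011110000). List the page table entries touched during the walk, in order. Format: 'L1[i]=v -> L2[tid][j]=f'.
Answer: L1[1]=1 -> L2[1][7]=44

Derivation:
vaddr = 240 = 0b0011110000
Split: l1_idx=1, l2_idx=7, offset=0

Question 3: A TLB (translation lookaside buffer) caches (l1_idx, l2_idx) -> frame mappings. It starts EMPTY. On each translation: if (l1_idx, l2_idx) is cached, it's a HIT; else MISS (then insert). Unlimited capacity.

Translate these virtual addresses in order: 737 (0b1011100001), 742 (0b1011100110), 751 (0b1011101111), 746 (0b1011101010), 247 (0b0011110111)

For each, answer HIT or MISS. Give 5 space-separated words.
Answer: MISS HIT HIT HIT MISS

Derivation:
vaddr=737: (5,6) not in TLB -> MISS, insert
vaddr=742: (5,6) in TLB -> HIT
vaddr=751: (5,6) in TLB -> HIT
vaddr=746: (5,6) in TLB -> HIT
vaddr=247: (1,7) not in TLB -> MISS, insert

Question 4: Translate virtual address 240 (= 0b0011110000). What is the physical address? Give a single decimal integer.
vaddr = 240 = 0b0011110000
Split: l1_idx=1, l2_idx=7, offset=0
L1[1] = 1
L2[1][7] = 44
paddr = 44 * 16 + 0 = 704

Answer: 704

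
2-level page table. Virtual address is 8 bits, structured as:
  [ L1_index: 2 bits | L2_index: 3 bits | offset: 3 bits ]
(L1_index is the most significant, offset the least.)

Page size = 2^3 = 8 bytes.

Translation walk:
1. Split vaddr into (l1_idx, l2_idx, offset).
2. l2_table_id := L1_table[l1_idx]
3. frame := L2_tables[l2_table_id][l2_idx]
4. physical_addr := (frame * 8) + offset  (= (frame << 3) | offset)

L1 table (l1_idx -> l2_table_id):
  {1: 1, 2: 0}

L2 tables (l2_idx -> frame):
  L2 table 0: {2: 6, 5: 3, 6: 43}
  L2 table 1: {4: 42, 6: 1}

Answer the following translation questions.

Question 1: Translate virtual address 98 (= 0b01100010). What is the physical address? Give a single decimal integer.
vaddr = 98 = 0b01100010
Split: l1_idx=1, l2_idx=4, offset=2
L1[1] = 1
L2[1][4] = 42
paddr = 42 * 8 + 2 = 338

Answer: 338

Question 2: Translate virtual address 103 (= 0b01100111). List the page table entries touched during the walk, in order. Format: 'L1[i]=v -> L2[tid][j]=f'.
Answer: L1[1]=1 -> L2[1][4]=42

Derivation:
vaddr = 103 = 0b01100111
Split: l1_idx=1, l2_idx=4, offset=7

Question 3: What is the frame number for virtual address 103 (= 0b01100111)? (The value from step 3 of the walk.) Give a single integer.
vaddr = 103: l1_idx=1, l2_idx=4
L1[1] = 1; L2[1][4] = 42

Answer: 42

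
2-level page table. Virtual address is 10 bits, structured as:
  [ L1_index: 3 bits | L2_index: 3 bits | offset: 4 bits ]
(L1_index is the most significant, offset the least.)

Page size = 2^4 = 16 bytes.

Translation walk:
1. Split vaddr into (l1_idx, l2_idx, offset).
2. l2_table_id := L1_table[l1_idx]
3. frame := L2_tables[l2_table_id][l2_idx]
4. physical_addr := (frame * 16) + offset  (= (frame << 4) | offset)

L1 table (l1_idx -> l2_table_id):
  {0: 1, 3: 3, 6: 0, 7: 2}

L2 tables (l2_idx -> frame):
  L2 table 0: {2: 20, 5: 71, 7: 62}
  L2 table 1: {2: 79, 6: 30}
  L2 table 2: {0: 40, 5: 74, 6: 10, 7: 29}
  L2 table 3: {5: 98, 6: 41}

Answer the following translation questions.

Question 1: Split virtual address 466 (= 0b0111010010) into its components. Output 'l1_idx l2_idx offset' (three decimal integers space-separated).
Answer: 3 5 2

Derivation:
vaddr = 466 = 0b0111010010
  top 3 bits -> l1_idx = 3
  next 3 bits -> l2_idx = 5
  bottom 4 bits -> offset = 2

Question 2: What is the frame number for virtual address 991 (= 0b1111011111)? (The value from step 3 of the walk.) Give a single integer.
vaddr = 991: l1_idx=7, l2_idx=5
L1[7] = 2; L2[2][5] = 74

Answer: 74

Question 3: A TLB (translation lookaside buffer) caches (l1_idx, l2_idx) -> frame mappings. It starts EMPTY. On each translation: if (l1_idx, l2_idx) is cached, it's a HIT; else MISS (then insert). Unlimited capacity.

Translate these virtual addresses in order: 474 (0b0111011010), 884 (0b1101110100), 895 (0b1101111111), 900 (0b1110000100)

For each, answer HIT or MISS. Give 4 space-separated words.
vaddr=474: (3,5) not in TLB -> MISS, insert
vaddr=884: (6,7) not in TLB -> MISS, insert
vaddr=895: (6,7) in TLB -> HIT
vaddr=900: (7,0) not in TLB -> MISS, insert

Answer: MISS MISS HIT MISS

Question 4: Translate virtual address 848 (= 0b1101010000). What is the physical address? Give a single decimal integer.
Answer: 1136

Derivation:
vaddr = 848 = 0b1101010000
Split: l1_idx=6, l2_idx=5, offset=0
L1[6] = 0
L2[0][5] = 71
paddr = 71 * 16 + 0 = 1136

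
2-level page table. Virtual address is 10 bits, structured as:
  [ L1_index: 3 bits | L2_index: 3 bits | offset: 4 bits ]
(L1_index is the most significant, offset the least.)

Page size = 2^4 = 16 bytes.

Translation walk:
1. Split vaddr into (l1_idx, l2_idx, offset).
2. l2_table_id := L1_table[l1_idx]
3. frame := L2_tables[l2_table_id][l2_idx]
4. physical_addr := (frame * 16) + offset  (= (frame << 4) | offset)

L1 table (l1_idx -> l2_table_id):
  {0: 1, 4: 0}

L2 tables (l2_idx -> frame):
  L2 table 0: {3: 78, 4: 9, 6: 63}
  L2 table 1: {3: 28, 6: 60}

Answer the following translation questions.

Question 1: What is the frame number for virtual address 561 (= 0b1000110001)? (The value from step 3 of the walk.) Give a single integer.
vaddr = 561: l1_idx=4, l2_idx=3
L1[4] = 0; L2[0][3] = 78

Answer: 78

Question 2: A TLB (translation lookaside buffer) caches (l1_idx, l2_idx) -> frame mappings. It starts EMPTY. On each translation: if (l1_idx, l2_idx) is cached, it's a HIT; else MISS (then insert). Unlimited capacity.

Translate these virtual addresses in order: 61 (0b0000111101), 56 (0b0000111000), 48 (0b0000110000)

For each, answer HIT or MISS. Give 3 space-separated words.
vaddr=61: (0,3) not in TLB -> MISS, insert
vaddr=56: (0,3) in TLB -> HIT
vaddr=48: (0,3) in TLB -> HIT

Answer: MISS HIT HIT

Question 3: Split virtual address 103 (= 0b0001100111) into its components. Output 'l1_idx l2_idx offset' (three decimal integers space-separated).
Answer: 0 6 7

Derivation:
vaddr = 103 = 0b0001100111
  top 3 bits -> l1_idx = 0
  next 3 bits -> l2_idx = 6
  bottom 4 bits -> offset = 7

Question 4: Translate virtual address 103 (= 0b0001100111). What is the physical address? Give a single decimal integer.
vaddr = 103 = 0b0001100111
Split: l1_idx=0, l2_idx=6, offset=7
L1[0] = 1
L2[1][6] = 60
paddr = 60 * 16 + 7 = 967

Answer: 967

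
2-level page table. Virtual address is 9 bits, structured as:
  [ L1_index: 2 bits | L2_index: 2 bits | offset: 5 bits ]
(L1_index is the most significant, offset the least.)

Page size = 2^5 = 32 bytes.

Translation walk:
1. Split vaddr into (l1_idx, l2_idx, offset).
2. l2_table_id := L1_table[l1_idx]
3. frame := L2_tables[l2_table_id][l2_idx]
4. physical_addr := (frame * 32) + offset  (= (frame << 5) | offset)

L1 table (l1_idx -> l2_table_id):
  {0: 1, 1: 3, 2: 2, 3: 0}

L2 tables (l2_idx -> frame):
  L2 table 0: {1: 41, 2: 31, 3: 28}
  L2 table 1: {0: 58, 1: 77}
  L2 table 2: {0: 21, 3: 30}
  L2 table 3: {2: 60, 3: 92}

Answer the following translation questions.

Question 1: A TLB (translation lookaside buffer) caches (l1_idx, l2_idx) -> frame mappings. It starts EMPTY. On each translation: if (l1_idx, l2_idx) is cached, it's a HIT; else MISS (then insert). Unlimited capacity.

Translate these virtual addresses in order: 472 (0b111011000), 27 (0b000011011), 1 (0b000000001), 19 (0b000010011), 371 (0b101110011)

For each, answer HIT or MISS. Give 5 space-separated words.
Answer: MISS MISS HIT HIT MISS

Derivation:
vaddr=472: (3,2) not in TLB -> MISS, insert
vaddr=27: (0,0) not in TLB -> MISS, insert
vaddr=1: (0,0) in TLB -> HIT
vaddr=19: (0,0) in TLB -> HIT
vaddr=371: (2,3) not in TLB -> MISS, insert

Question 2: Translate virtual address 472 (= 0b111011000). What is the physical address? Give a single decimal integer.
Answer: 1016

Derivation:
vaddr = 472 = 0b111011000
Split: l1_idx=3, l2_idx=2, offset=24
L1[3] = 0
L2[0][2] = 31
paddr = 31 * 32 + 24 = 1016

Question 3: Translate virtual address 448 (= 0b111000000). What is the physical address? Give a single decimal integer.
vaddr = 448 = 0b111000000
Split: l1_idx=3, l2_idx=2, offset=0
L1[3] = 0
L2[0][2] = 31
paddr = 31 * 32 + 0 = 992

Answer: 992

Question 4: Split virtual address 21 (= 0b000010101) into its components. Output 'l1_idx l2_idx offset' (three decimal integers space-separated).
Answer: 0 0 21

Derivation:
vaddr = 21 = 0b000010101
  top 2 bits -> l1_idx = 0
  next 2 bits -> l2_idx = 0
  bottom 5 bits -> offset = 21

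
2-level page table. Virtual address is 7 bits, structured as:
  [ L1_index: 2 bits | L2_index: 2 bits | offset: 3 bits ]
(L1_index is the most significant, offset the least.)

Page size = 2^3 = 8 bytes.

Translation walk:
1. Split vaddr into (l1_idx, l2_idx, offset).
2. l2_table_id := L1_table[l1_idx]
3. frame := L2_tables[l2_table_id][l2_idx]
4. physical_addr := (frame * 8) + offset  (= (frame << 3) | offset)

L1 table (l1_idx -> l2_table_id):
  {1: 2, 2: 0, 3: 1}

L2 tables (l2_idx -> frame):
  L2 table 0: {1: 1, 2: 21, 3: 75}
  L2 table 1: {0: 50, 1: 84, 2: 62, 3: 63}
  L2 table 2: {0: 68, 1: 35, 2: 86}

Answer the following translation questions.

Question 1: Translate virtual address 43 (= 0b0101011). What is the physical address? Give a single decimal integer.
Answer: 283

Derivation:
vaddr = 43 = 0b0101011
Split: l1_idx=1, l2_idx=1, offset=3
L1[1] = 2
L2[2][1] = 35
paddr = 35 * 8 + 3 = 283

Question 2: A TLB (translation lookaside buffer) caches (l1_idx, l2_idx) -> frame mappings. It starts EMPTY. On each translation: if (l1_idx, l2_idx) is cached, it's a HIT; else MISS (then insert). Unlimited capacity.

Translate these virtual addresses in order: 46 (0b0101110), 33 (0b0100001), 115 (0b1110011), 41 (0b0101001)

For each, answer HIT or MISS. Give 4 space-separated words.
Answer: MISS MISS MISS HIT

Derivation:
vaddr=46: (1,1) not in TLB -> MISS, insert
vaddr=33: (1,0) not in TLB -> MISS, insert
vaddr=115: (3,2) not in TLB -> MISS, insert
vaddr=41: (1,1) in TLB -> HIT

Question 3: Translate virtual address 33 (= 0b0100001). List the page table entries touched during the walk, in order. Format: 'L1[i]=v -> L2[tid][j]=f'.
vaddr = 33 = 0b0100001
Split: l1_idx=1, l2_idx=0, offset=1

Answer: L1[1]=2 -> L2[2][0]=68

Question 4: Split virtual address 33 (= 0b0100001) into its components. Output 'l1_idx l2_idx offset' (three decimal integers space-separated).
vaddr = 33 = 0b0100001
  top 2 bits -> l1_idx = 1
  next 2 bits -> l2_idx = 0
  bottom 3 bits -> offset = 1

Answer: 1 0 1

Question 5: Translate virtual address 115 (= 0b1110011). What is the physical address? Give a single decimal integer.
vaddr = 115 = 0b1110011
Split: l1_idx=3, l2_idx=2, offset=3
L1[3] = 1
L2[1][2] = 62
paddr = 62 * 8 + 3 = 499

Answer: 499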